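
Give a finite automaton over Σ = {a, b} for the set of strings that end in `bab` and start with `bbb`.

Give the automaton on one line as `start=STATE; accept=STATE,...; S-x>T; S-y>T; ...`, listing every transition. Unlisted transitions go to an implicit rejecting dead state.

Run two small machines in parallel and take their product. The first has 4 states tracking how much of the suffix `bab` has currently been matched; the second has 5 states tracking whether the input so far still matches the prefix `bbb`. A product state is a pair (one from each), accepting exactly when both do. Minimizing collapses redundant product states.
An 8-state machine:
        a   b  
>  s0   s1  s2 
   s1   s1  s1 
   s2   s1  s3 
   s3   s1  s4 
   s4   s5  s4 
   s5   s6  s7 
   s6   s6  s4 
 * s7   s5  s4 
(> = start, * = accepting)

start=s0; accept=s7; s0-a>s1; s0-b>s2; s1-a>s1; s1-b>s1; s2-a>s1; s2-b>s3; s3-a>s1; s3-b>s4; s4-a>s5; s4-b>s4; s5-a>s6; s5-b>s7; s6-a>s6; s6-b>s4; s7-a>s5; s7-b>s4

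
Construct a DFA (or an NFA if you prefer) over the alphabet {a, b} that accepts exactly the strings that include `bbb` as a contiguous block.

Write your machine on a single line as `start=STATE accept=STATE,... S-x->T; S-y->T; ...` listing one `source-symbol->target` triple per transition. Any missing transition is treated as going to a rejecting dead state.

start=S0; accept=S3; S0-a->S0; S0-b->S1; S1-a->S0; S1-b->S2; S2-a->S0; S2-b->S3; S3-a->S3; S3-b->S3

States S0..S2 record the length of the longest prefix of `bbb` that matches the current input suffix. Reaching S3 means `bbb` has been seen, and we stay there forever. Accept from S3.
With 4 states:
        a   b  
>  S0   S0  S1 
   S1   S0  S2 
   S2   S0  S3 
 * S3   S3  S3 
(> = start, * = accepting)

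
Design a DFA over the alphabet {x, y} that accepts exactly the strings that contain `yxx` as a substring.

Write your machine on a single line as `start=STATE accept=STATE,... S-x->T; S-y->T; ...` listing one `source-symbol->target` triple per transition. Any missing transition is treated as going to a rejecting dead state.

States A..C record the length of the longest prefix of `yxx` that matches the current input suffix. Reaching D means `yxx` has been seen, and we stay there forever. Accept from D.
A 4-state machine:
       x  y 
>  A   A  B 
   B   C  B 
   C   D  B 
 * D   D  D 
(> = start, * = accepting)

start=A; accept=D; A-x->A; A-y->B; B-x->C; B-y->B; C-x->D; C-y->B; D-x->D; D-y->D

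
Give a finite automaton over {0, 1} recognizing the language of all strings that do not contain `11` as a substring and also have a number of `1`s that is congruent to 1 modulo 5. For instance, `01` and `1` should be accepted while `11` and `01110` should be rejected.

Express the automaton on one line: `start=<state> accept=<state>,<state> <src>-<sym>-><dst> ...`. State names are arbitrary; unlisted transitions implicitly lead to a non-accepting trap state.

Run two small machines in parallel and take their product. The first has 3 states tracking partial matches of the forbidden pattern `11`; the second has 5 states tracking the count of `1`s modulo 5. A product state is a pair (one from each), accepting exactly when both do.
With 15 states:
          0    1  
>  q0     q0   q1 
 * q1     q2   q3 
 * q2     q2   q4 
   q3     q3   q5 
   q4     q6   q5 
   q5     q5   q7 
   q6     q6   q8 
   q7     q7   q9 
   q8    q10   q7 
   q9     q9  q11 
   q10   q10  q12 
   q11   q11   q3 
   q12   q13   q9 
   q13   q13  q14 
   q14    q0  q11 
(> = start, * = accepting)

start=q0 accept=q1,q2 q0-0->q0 q0-1->q1 q1-0->q2 q1-1->q3 q2-0->q2 q2-1->q4 q3-0->q3 q3-1->q5 q4-0->q6 q4-1->q5 q5-0->q5 q5-1->q7 q6-0->q6 q6-1->q8 q7-0->q7 q7-1->q9 q8-0->q10 q8-1->q7 q9-0->q9 q9-1->q11 q10-0->q10 q10-1->q12 q11-0->q11 q11-1->q3 q12-0->q13 q12-1->q9 q13-0->q13 q13-1->q14 q14-0->q0 q14-1->q11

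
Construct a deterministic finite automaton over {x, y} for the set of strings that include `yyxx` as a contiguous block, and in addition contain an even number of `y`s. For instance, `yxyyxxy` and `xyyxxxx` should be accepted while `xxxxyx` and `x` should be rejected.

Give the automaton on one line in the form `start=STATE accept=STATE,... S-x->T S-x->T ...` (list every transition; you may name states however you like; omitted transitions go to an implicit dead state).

Build one automaton per condition and run them in lockstep. One (5 states) tracks whether and how much of `yyxx` has been seen; the other (2 states) tracks the count of `y`s modulo 2. Each combined state is a pair, one component from each; accept when both components accept.
With 10 states:
        x   y  
>  s0   s0  s1 
   s1   s2  s3 
   s2   s2  s4 
   s3   s5  s6 
   s4   s0  s6 
   s5   s7  s1 
   s6   s8  s3 
 * s7   s7  s9 
   s8   s9  s4 
   s9   s9  s7 
(> = start, * = accepting)

start=s0 accept=s7 s0-x->s0 s0-y->s1 s1-x->s2 s1-y->s3 s2-x->s2 s2-y->s4 s3-x->s5 s3-y->s6 s4-x->s0 s4-y->s6 s5-x->s7 s5-y->s1 s6-x->s8 s6-y->s3 s7-x->s7 s7-y->s9 s8-x->s9 s8-y->s4 s9-x->s9 s9-y->s7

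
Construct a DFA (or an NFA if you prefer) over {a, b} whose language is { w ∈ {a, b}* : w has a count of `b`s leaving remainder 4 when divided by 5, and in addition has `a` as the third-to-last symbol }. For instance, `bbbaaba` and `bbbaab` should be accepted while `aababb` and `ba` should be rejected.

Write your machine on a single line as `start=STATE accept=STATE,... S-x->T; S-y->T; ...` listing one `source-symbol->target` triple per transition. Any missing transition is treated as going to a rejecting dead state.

Run two small machines in parallel and take their product. One (5 states) tracks the count of `b`s modulo 5; the other (15 states) tracks the last 3 symbols read. Each combined state is a pair, one component from each; accept when both components accept. After merging equivalent states the machine shrinks.
A 16-state machine:
          a    b  
>  q0     q0   q1 
   q1     q1   q2 
   q2     q3   q4 
   q3     q3   q5 
   q4     q6   q7 
   q5     q6   q8 
   q6     q9  q10 
   q7    q11   q0 
 * q8    q11   q0 
   q9     q9  q12 
   q10   q13   q0 
   q11   q14   q0 
 * q12   q13   q0 
 * q13   q14   q0 
   q14   q15   q0 
 * q15   q15   q0 
(> = start, * = accepting)

start=q0; accept=q8,q12,q13,q15; q0-a->q0; q0-b->q1; q1-a->q1; q1-b->q2; q2-a->q3; q2-b->q4; q3-a->q3; q3-b->q5; q4-a->q6; q4-b->q7; q5-a->q6; q5-b->q8; q6-a->q9; q6-b->q10; q7-a->q11; q7-b->q0; q8-a->q11; q8-b->q0; q9-a->q9; q9-b->q12; q10-a->q13; q10-b->q0; q11-a->q14; q11-b->q0; q12-a->q13; q12-b->q0; q13-a->q14; q13-b->q0; q14-a->q15; q14-b->q0; q15-a->q15; q15-b->q0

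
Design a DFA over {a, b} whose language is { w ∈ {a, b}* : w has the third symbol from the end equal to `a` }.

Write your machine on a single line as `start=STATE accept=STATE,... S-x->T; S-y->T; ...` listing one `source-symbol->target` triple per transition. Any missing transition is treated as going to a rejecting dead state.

Because acceptance depends on a position counted from the end, the machine has to buffer the most recent 3 symbols. Make each state the string of the last up-to-3 symbols read; on input `x` shift the window left and append `x`. Accept when the buffered window has length 3 and begins with `a`.
With 15 states:
          a    b  
>  s0     s1   s2 
   s1     s3   s4 
   s2     s5   s6 
   s3     s7   s8 
   s4     s9  s10 
   s5    s11  s12 
   s6    s13  s14 
 * s7     s7   s8 
 * s8     s9  s10 
 * s9    s11  s12 
 * s10   s13  s14 
   s11    s7   s8 
   s12    s9  s10 
   s13   s11  s12 
   s14   s13  s14 
(> = start, * = accepting)

start=s0; accept=s7,s8,s9,s10; s0-a->s1; s0-b->s2; s1-a->s3; s1-b->s4; s2-a->s5; s2-b->s6; s3-a->s7; s3-b->s8; s4-a->s9; s4-b->s10; s5-a->s11; s5-b->s12; s6-a->s13; s6-b->s14; s7-a->s7; s7-b->s8; s8-a->s9; s8-b->s10; s9-a->s11; s9-b->s12; s10-a->s13; s10-b->s14; s11-a->s7; s11-b->s8; s12-a->s9; s12-b->s10; s13-a->s11; s13-b->s12; s14-a->s13; s14-b->s14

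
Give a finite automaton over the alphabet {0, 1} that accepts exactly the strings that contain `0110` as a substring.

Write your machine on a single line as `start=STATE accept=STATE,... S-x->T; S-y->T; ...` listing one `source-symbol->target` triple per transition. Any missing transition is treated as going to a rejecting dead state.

States s0..s3 record the length of the longest prefix of `0110` that matches the current input suffix. Reaching s4 means `0110` has been seen, and we stay there forever. Accept from s4.
        0   1  
>  s0   s1  s0 
   s1   s1  s2 
   s2   s1  s3 
   s3   s4  s0 
 * s4   s4  s4 
(> = start, * = accepting)

start=s0; accept=s4; s0-0->s1; s0-1->s0; s1-0->s1; s1-1->s2; s2-0->s1; s2-1->s3; s3-0->s4; s3-1->s0; s4-0->s4; s4-1->s4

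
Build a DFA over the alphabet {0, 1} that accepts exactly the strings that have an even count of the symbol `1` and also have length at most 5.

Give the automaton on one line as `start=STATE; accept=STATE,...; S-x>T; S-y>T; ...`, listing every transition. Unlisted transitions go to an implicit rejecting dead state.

start=s0; accept=s0,s1,s3,s5,s7,s9; s0-0>s1; s0-1>s2; s1-0>s3; s1-1>s4; s2-0>s4; s2-1>s3; s3-0>s5; s3-1>s6; s4-0>s6; s4-1>s5; s5-0>s7; s5-1>s8; s6-0>s8; s6-1>s7; s7-0>s9; s7-1>s10; s8-0>s10; s8-1>s9; s9-0>s10; s9-1>s10; s10-0>s10; s10-1>s10

Handle the two conditions separately and then intersect. The first has 2 states tracking the count of `1`s modulo 2; the second has 7 states tracking the input length, saturating at 6. A product state is a pair (one from each), accepting exactly when both do. Equivalent product states are then merged.
With 11 states:
          0    1  
>* s0     s1   s2 
 * s1     s3   s4 
   s2     s4   s3 
 * s3     s5   s6 
   s4     s6   s5 
 * s5     s7   s8 
   s6     s8   s7 
 * s7     s9  s10 
   s8    s10   s9 
 * s9    s10  s10 
   s10   s10  s10 
(> = start, * = accepting)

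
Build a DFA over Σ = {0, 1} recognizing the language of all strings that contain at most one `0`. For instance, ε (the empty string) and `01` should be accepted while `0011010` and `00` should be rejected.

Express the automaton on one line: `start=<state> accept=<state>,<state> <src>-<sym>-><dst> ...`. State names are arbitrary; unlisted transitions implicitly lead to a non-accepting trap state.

start=q0 accept=q0,q1 q0-0->q1 q0-1->q0 q1-0->q2 q1-1->q1 q2-0->q2 q2-1->q2

Only the number of `0`s matters, and only up to 2. Make a chain q0 → q1 → q2 advanced by each `0` (with q2 absorbing); every other symbol self-loops. The accepting set is {q0, q1}.
With 3 states:
        0   1  
>* q0   q1  q0 
 * q1   q2  q1 
   q2   q2  q2 
(> = start, * = accepting)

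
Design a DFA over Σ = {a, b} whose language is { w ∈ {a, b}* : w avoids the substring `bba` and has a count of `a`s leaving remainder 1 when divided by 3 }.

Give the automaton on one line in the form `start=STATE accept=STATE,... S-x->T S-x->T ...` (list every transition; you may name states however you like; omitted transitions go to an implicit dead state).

start=S0 accept=S1,S4,S7 S0-a->S1 S0-b->S2 S1-a->S3 S1-b->S4 S2-a->S1 S2-b->S5 S3-a->S0 S3-b->S6 S4-a->S3 S4-b->S7 S5-a->S8 S5-b->S5 S6-a->S0 S6-b->S9 S7-a->S10 S7-b->S7 S8-a->S10 S8-b->S8 S9-a->S11 S9-b->S9 S10-a->S11 S10-b->S10 S11-a->S8 S11-b->S11

Build one automaton per condition and run them in lockstep. The first has 4 states tracking partial matches of the forbidden pattern `bba`; the second has 3 states tracking the count of `a`s modulo 3. A product state is a pair (one from each), accepting exactly when both do.
          a    b  
>  S0     S1   S2 
 * S1     S3   S4 
   S2     S1   S5 
   S3     S0   S6 
 * S4     S3   S7 
   S5     S8   S5 
   S6     S0   S9 
 * S7    S10   S7 
   S8    S10   S8 
   S9    S11   S9 
   S10   S11  S10 
   S11    S8  S11 
(> = start, * = accepting)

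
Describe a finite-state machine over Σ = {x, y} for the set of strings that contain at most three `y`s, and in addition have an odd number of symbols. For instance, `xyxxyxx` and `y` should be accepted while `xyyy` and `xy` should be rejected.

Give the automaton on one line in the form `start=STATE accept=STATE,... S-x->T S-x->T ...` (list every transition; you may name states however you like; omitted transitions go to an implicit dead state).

start=s0 accept=s1,s2,s5,s6 s0-x->s1 s0-y->s2 s1-x->s0 s1-y->s3 s2-x->s3 s2-y->s4 s3-x->s2 s3-y->s5 s4-x->s5 s4-y->s6 s5-x->s4 s5-y->s7 s6-x->s7 s6-y->s8 s7-x->s6 s7-y->s9 s8-x->s9 s8-y->s9 s9-x->s8 s9-y->s8

Handle the two conditions separately and then intersect. The first has 5 states tracking the count of `y`s, saturating at 4; the second has 2 states tracking the input length modulo 2. A product state is a pair (one from each), accepting exactly when both do.
        x   y  
>  s0   s1  s2 
 * s1   s0  s3 
 * s2   s3  s4 
   s3   s2  s5 
   s4   s5  s6 
 * s5   s4  s7 
 * s6   s7  s8 
   s7   s6  s9 
   s8   s9  s9 
   s9   s8  s8 
(> = start, * = accepting)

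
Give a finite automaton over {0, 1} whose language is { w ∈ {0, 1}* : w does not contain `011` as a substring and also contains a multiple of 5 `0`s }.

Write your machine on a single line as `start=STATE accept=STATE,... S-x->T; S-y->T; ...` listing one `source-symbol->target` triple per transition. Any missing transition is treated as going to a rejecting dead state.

start=S0; accept=S0,S10,S13; S0-0->S1; S0-1->S0; S1-0->S2; S1-1->S3; S2-0->S4; S2-1->S5; S3-0->S2; S3-1->S6; S4-0->S7; S4-1->S8; S5-0->S4; S5-1->S9; S6-0->S9; S6-1->S6; S7-0->S10; S7-1->S11; S8-0->S7; S8-1->S12; S9-0->S12; S9-1->S9; S10-0->S1; S10-1->S13; S11-0->S10; S11-1->S14; S12-0->S14; S12-1->S12; S13-0->S1; S13-1->S15; S14-0->S15; S14-1->S14; S15-0->S6; S15-1->S15

Run two small machines in parallel and take their product. The first has 4 states tracking partial matches of the forbidden pattern `011`; the second has 5 states tracking the count of `0`s modulo 5. A product state is a pair (one from each), accepting exactly when both do.
With 16 states:
          0    1  
>* S0     S1   S0 
   S1     S2   S3 
   S2     S4   S5 
   S3     S2   S6 
   S4     S7   S8 
   S5     S4   S9 
   S6     S9   S6 
   S7    S10  S11 
   S8     S7  S12 
   S9    S12   S9 
 * S10    S1  S13 
   S11   S10  S14 
   S12   S14  S12 
 * S13    S1  S15 
   S14   S15  S14 
   S15    S6  S15 
(> = start, * = accepting)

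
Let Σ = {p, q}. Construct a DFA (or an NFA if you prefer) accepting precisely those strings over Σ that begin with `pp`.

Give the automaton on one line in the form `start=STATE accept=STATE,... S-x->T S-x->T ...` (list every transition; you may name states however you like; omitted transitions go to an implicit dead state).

Check the first 2 symbols one by one: s0 through s1 record how many have matched `pp` so far; any wrong symbol goes to the dead state s3. After all 2 match we enter the accepting sink s2.
        p   q  
>  s0   s1  s3 
   s1   s2  s3 
 * s2   s2  s2 
   s3   s3  s3 
(> = start, * = accepting)

start=s0 accept=s2 s0-p->s1 s0-q->s3 s1-p->s2 s1-q->s3 s2-p->s2 s2-q->s2 s3-p->s3 s3-q->s3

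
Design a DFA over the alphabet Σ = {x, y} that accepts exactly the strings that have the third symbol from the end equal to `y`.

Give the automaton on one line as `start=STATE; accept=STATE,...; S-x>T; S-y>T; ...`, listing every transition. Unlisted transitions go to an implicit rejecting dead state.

start=S0; accept=S11,S12,S13,S14; S0-x>S1; S0-y>S2; S1-x>S3; S1-y>S4; S2-x>S5; S2-y>S6; S3-x>S7; S3-y>S8; S4-x>S9; S4-y>S10; S5-x>S11; S5-y>S12; S6-x>S13; S6-y>S14; S7-x>S7; S7-y>S8; S8-x>S9; S8-y>S10; S9-x>S11; S9-y>S12; S10-x>S13; S10-y>S14; S11-x>S7; S11-y>S8; S12-x>S9; S12-y>S10; S13-x>S11; S13-y>S12; S14-x>S13; S14-y>S14

Because acceptance depends on a position counted from the end, the machine has to buffer the most recent 3 symbols. Make each state the string of the last up-to-3 symbols read; on input `x` shift the window left and append `x`. Accept when the buffered window has length 3 and begins with `y`.
15 states suffice.
          x    y  
>  S0     S1   S2 
   S1     S3   S4 
   S2     S5   S6 
   S3     S7   S8 
   S4     S9  S10 
   S5    S11  S12 
   S6    S13  S14 
   S7     S7   S8 
   S8     S9  S10 
   S9    S11  S12 
   S10   S13  S14 
 * S11    S7   S8 
 * S12    S9  S10 
 * S13   S11  S12 
 * S14   S13  S14 
(> = start, * = accepting)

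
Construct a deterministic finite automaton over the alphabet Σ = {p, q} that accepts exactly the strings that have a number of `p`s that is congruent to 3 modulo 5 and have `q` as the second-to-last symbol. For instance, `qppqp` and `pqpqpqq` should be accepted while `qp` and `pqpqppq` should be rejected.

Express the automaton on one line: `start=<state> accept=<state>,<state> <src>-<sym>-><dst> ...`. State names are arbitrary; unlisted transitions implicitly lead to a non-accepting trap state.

Handle the two conditions separately and then intersect. One (5 states) tracks the count of `p`s modulo 5; the other (7 states) tracks the last 2 symbols read. Each combined state is a pair, one component from each; accept when both components accept.
23 states suffice.
       p  q 
>  A   B  C 
   B   D  E 
   C   F  G 
   D   H  I 
   E   J  K 
   F   D  E 
   G   F  G 
   H   L  M 
   I   N  O 
   J   H  I 
   K   J  K 
   L   P  Q 
   M   R  S 
 * N   L  M 
   O   N  O 
   P   T  U 
   Q   V  W 
   R   P  Q 
 * S   R  S 
   T   D  E 
   U   F  G 
   V   T  U 
   W   V  W 
(> = start, * = accepting)

start=A accept=N,S A-p->B A-q->C B-p->D B-q->E C-p->F C-q->G D-p->H D-q->I E-p->J E-q->K F-p->D F-q->E G-p->F G-q->G H-p->L H-q->M I-p->N I-q->O J-p->H J-q->I K-p->J K-q->K L-p->P L-q->Q M-p->R M-q->S N-p->L N-q->M O-p->N O-q->O P-p->T P-q->U Q-p->V Q-q->W R-p->P R-q->Q S-p->R S-q->S T-p->D T-q->E U-p->F U-q->G V-p->T V-q->U W-p->V W-q->W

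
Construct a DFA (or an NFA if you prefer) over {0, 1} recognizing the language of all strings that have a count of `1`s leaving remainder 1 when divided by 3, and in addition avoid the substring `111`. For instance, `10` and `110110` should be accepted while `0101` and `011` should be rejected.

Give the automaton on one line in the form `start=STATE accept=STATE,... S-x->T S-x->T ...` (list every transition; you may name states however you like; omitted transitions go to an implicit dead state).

start=A accept=B,C,J A-0->A A-1->B B-0->C B-1->D C-0->C C-1->E D-0->F D-1->G E-0->F E-1->H F-0->F F-1->I G-0->G G-1->G H-0->A H-1->G I-0->A I-1->J J-0->C J-1->G

Build one automaton per condition and run them in lockstep. One (3 states) tracks the count of `1`s modulo 3; the other (4 states) tracks partial matches of the forbidden pattern `111`. Each combined state is a pair, one component from each; accept when both components accept. After merging equivalent states the machine shrinks.
A 10-state machine:
       0  1 
>  A   A  B 
 * B   C  D 
 * C   C  E 
   D   F  G 
   E   F  H 
   F   F  I 
   G   G  G 
   H   A  G 
   I   A  J 
 * J   C  G 
(> = start, * = accepting)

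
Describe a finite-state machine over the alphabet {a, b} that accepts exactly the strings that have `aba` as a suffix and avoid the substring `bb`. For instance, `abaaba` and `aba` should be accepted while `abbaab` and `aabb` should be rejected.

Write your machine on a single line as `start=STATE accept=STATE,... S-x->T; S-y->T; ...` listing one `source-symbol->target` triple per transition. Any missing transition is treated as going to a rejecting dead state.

start=S0; accept=S5; S0-a->S1; S0-b->S2; S1-a->S1; S1-b->S3; S2-a->S1; S2-b->S4; S3-a->S5; S3-b->S4; S4-a->S6; S4-b->S4; S5-a->S1; S5-b->S3; S6-a->S6; S6-b->S7; S7-a->S8; S7-b->S4; S8-a->S6; S8-b->S7

Handle the two conditions separately and then intersect. The first has 4 states tracking how much of the suffix `aba` has currently been matched; the second has 3 states tracking partial matches of the forbidden pattern `bb`. A product state is a pair (one from each), accepting exactly when both do.
        a   b  
>  S0   S1  S2 
   S1   S1  S3 
   S2   S1  S4 
   S3   S5  S4 
   S4   S6  S4 
 * S5   S1  S3 
   S6   S6  S7 
   S7   S8  S4 
   S8   S6  S7 
(> = start, * = accepting)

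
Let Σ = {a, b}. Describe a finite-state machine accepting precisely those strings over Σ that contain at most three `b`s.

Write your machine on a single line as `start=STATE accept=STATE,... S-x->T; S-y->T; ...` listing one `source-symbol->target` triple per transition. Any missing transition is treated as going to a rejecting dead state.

start=S0; accept=S0,S1,S2,S3; S0-a->S0; S0-b->S1; S1-a->S1; S1-b->S2; S2-a->S2; S2-b->S3; S3-a->S3; S3-b->S4; S4-a->S4; S4-b->S4

Only the number of `b`s matters, and only up to 4. Make a chain S0 → S1 → S2 → S3 → S4 advanced by each `b` (with S4 absorbing); every other symbol self-loops. The accepting set is {S0, S1, S2, S3}.
With 5 states:
        a   b  
>* S0   S0  S1 
 * S1   S1  S2 
 * S2   S2  S3 
 * S3   S3  S4 
   S4   S4  S4 
(> = start, * = accepting)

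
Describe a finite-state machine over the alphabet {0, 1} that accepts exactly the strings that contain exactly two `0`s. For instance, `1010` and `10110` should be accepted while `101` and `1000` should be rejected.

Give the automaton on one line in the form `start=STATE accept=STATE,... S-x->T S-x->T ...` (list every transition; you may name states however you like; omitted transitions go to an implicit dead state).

Only the number of `0`s matters, and only up to 3. Make a chain s0 → s1 → s2 → s3 advanced by each `0` (with s3 absorbing); every other symbol self-loops. The accepting set is {s2}.
        0   1  
>  s0   s1  s0 
   s1   s2  s1 
 * s2   s3  s2 
   s3   s3  s3 
(> = start, * = accepting)

start=s0 accept=s2 s0-0->s1 s0-1->s0 s1-0->s2 s1-1->s1 s2-0->s3 s2-1->s2 s3-0->s3 s3-1->s3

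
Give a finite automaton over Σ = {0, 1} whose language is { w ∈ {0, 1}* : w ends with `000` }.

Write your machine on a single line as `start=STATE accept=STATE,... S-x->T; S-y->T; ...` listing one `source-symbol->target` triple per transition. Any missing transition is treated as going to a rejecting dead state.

start=S0; accept=S3; S0-0->S1; S0-1->S0; S1-0->S2; S1-1->S0; S2-0->S3; S2-1->S0; S3-0->S3; S3-1->S0

Let each state record the length of the longest suffix of the input read so far that is also a prefix of `000`. S1 means the last symbol is `0`; S2 means the last 2 symbols are `00`; S3 means the last 3 symbols are `000`. Accept only at S3, where the string currently ends in `000`.
4 states suffice.
        0   1  
>  S0   S1  S0 
   S1   S2  S0 
   S2   S3  S0 
 * S3   S3  S0 
(> = start, * = accepting)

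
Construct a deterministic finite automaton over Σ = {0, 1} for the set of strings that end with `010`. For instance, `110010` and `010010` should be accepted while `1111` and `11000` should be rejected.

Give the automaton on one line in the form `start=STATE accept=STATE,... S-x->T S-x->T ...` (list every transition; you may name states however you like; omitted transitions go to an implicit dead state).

Let each state record the length of the longest suffix of the input read so far that is also a prefix of `010`. s1 means the last symbol is `0`; s2 means the last 2 symbols are `01`; s3 means the last 3 symbols are `010`. Accept only at s3, where the string currently ends in `010`.
With 4 states:
        0   1  
>  s0   s1  s0 
   s1   s1  s2 
   s2   s3  s0 
 * s3   s1  s2 
(> = start, * = accepting)

start=s0 accept=s3 s0-0->s1 s0-1->s0 s1-0->s1 s1-1->s2 s2-0->s3 s2-1->s0 s3-0->s1 s3-1->s2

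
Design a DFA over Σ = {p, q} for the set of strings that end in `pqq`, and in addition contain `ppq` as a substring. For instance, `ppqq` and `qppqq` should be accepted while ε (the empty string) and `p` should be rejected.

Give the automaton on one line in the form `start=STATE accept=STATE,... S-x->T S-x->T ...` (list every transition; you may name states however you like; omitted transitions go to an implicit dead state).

Run two small machines in parallel and take their product. One (4 states) tracks how much of the suffix `pqq` has currently been matched; the other (4 states) tracks whether and how much of `ppq` has been seen. Each combined state is a pair, one component from each; accept when both components accept. Equivalent product states are then merged.
6 states suffice.
       p  q 
>  A   B  A 
   B   C  A 
   C   C  D 
   D   C  E 
 * E   C  F 
   F   C  F 
(> = start, * = accepting)

start=A accept=E A-p->B A-q->A B-p->C B-q->A C-p->C C-q->D D-p->C D-q->E E-p->C E-q->F F-p->C F-q->F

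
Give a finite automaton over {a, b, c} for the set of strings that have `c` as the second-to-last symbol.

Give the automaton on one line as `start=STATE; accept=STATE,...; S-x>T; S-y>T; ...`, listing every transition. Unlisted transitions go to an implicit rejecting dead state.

start=s0; accept=s10,s11,s12; s0-a>s1; s0-b>s2; s0-c>s3; s1-a>s4; s1-b>s5; s1-c>s6; s2-a>s7; s2-b>s8; s2-c>s9; s3-a>s10; s3-b>s11; s3-c>s12; s4-a>s4; s4-b>s5; s4-c>s6; s5-a>s7; s5-b>s8; s5-c>s9; s6-a>s10; s6-b>s11; s6-c>s12; s7-a>s4; s7-b>s5; s7-c>s6; s8-a>s7; s8-b>s8; s8-c>s9; s9-a>s10; s9-b>s11; s9-c>s12; s10-a>s4; s10-b>s5; s10-c>s6; s11-a>s7; s11-b>s8; s11-c>s9; s12-a>s10; s12-b>s11; s12-c>s12

A DFA must remember the last 2 symbols (since which symbol is second-to-last isn't known until the input ends). Use one state per possible window of the last ≤2 symbols; accept from those whose window starts with `c`.
          a    b    c  
>  s0     s1   s2   s3 
   s1     s4   s5   s6 
   s2     s7   s8   s9 
   s3    s10  s11  s12 
   s4     s4   s5   s6 
   s5     s7   s8   s9 
   s6    s10  s11  s12 
   s7     s4   s5   s6 
   s8     s7   s8   s9 
   s9    s10  s11  s12 
 * s10    s4   s5   s6 
 * s11    s7   s8   s9 
 * s12   s10  s11  s12 
(> = start, * = accepting)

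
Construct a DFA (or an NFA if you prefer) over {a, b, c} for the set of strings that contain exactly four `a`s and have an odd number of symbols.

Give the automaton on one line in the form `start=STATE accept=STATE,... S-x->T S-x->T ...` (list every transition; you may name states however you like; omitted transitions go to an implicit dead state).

Build one automaton per condition and run them in lockstep. One (6 states) tracks the count of `a`s, saturating at 5; the other (2 states) tracks the input length modulo 2. Each combined state is a pair, one component from each; accept when both components accept.
A 12-state machine:
          a    b    c  
>  q0     q1   q2   q2 
   q1     q3   q4   q4 
   q2     q4   q0   q0 
   q3     q5   q6   q6 
   q4     q6   q1   q1 
   q5     q7   q8   q8 
   q6     q8   q3   q3 
   q7     q9  q10  q10 
   q8    q10   q5   q5 
   q9    q11  q11  q11 
 * q10   q11   q7   q7 
   q11    q9   q9   q9 
(> = start, * = accepting)

start=q0 accept=q10 q0-a->q1 q0-b->q2 q0-c->q2 q1-a->q3 q1-b->q4 q1-c->q4 q2-a->q4 q2-b->q0 q2-c->q0 q3-a->q5 q3-b->q6 q3-c->q6 q4-a->q6 q4-b->q1 q4-c->q1 q5-a->q7 q5-b->q8 q5-c->q8 q6-a->q8 q6-b->q3 q6-c->q3 q7-a->q9 q7-b->q10 q7-c->q10 q8-a->q10 q8-b->q5 q8-c->q5 q9-a->q11 q9-b->q11 q9-c->q11 q10-a->q11 q10-b->q7 q10-c->q7 q11-a->q9 q11-b->q9 q11-c->q9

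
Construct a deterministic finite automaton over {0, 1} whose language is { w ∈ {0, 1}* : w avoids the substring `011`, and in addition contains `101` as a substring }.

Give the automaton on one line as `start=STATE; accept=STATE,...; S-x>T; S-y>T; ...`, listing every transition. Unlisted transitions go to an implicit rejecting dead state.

start=s0; accept=s6,s7; s0-0>s1; s0-1>s2; s1-0>s1; s1-1>s3; s2-0>s4; s2-1>s2; s3-0>s4; s3-1>s5; s4-0>s1; s4-1>s6; s5-0>s5; s5-1>s5; s6-0>s7; s6-1>s5; s7-0>s7; s7-1>s6

Run two small machines in parallel and take their product. The first has 4 states tracking partial matches of the forbidden pattern `011`; the second has 4 states tracking whether and how much of `101` has been seen. A product state is a pair (one from each), accepting exactly when both do. After merging equivalent states the machine shrinks.
        0   1  
>  s0   s1  s2 
   s1   s1  s3 
   s2   s4  s2 
   s3   s4  s5 
   s4   s1  s6 
   s5   s5  s5 
 * s6   s7  s5 
 * s7   s7  s6 
(> = start, * = accepting)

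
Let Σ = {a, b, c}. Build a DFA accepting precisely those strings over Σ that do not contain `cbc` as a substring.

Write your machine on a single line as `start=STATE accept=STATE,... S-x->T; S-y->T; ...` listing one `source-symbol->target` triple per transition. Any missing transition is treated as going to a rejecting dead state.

Track partial matches of the forbidden pattern `cbc`. State q3 is a dead state reached once `cbc` has occurred; every other state accepts. q0 means no part of `cbc` is currently matched.
With 4 states:
        a   b   c  
>* q0   q0  q0  q1 
 * q1   q0  q2  q1 
 * q2   q0  q0  q3 
   q3   q3  q3  q3 
(> = start, * = accepting)

start=q0; accept=q0,q1,q2; q0-a->q0; q0-b->q0; q0-c->q1; q1-a->q0; q1-b->q2; q1-c->q1; q2-a->q0; q2-b->q0; q2-c->q3; q3-a->q3; q3-b->q3; q3-c->q3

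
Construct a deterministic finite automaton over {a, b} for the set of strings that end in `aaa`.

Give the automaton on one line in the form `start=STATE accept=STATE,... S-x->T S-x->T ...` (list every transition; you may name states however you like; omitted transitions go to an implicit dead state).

Let each state record the length of the longest suffix of the input read so far that is also a prefix of `aaa`. S1 means the last symbol is `a`; S2 means the last 2 symbols are `aa`; S3 means the last 3 symbols are `aaa`. Accept only at S3, where the string currently ends in `aaa`.
4 states suffice.
        a   b  
>  S0   S1  S0 
   S1   S2  S0 
   S2   S3  S0 
 * S3   S3  S0 
(> = start, * = accepting)

start=S0 accept=S3 S0-a->S1 S0-b->S0 S1-a->S2 S1-b->S0 S2-a->S3 S2-b->S0 S3-a->S3 S3-b->S0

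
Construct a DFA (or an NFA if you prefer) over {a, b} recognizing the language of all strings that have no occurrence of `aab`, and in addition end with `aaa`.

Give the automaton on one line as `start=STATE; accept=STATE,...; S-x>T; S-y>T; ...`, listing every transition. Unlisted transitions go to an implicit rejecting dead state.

Run two small machines in parallel and take their product. The first has 4 states tracking partial matches of the forbidden pattern `aab`; the second has 4 states tracking how much of the suffix `aaa` has currently been matched. A product state is a pair (one from each), accepting exactly when both do. Minimizing collapses redundant product states.
With 5 states:
        a   b  
>  S0   S1  S0 
   S1   S2  S0 
   S2   S3  S4 
 * S3   S3  S4 
   S4   S4  S4 
(> = start, * = accepting)

start=S0; accept=S3; S0-a>S1; S0-b>S0; S1-a>S2; S1-b>S0; S2-a>S3; S2-b>S4; S3-a>S3; S3-b>S4; S4-a>S4; S4-b>S4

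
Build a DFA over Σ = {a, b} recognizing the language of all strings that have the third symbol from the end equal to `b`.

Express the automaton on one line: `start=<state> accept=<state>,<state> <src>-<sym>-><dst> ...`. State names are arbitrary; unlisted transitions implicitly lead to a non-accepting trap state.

start=q0 accept=q11,q12,q13,q14 q0-a->q1 q0-b->q2 q1-a->q3 q1-b->q4 q2-a->q5 q2-b->q6 q3-a->q7 q3-b->q8 q4-a->q9 q4-b->q10 q5-a->q11 q5-b->q12 q6-a->q13 q6-b->q14 q7-a->q7 q7-b->q8 q8-a->q9 q8-b->q10 q9-a->q11 q9-b->q12 q10-a->q13 q10-b->q14 q11-a->q7 q11-b->q8 q12-a->q9 q12-b->q10 q13-a->q11 q13-b->q12 q14-a->q13 q14-b->q14

A DFA must remember the last 3 symbols (since which symbol is third-to-last isn't known until the input ends). Use one state per possible window of the last ≤3 symbols; accept from those whose window starts with `b`.
15 states suffice.
          a    b  
>  q0     q1   q2 
   q1     q3   q4 
   q2     q5   q6 
   q3     q7   q8 
   q4     q9  q10 
   q5    q11  q12 
   q6    q13  q14 
   q7     q7   q8 
   q8     q9  q10 
   q9    q11  q12 
   q10   q13  q14 
 * q11    q7   q8 
 * q12    q9  q10 
 * q13   q11  q12 
 * q14   q13  q14 
(> = start, * = accepting)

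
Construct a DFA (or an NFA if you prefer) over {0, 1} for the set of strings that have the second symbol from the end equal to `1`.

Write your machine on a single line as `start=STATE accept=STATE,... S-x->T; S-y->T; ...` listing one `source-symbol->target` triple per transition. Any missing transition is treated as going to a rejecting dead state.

A DFA must remember the last 2 symbols (since which symbol is second-to-last isn't known until the input ends). Use one state per possible window of the last ≤2 symbols; accept from those whose window starts with `1`.
7 states suffice.
        0   1  
>  q0   q1  q2 
   q1   q3  q4 
   q2   q5  q6 
   q3   q3  q4 
   q4   q5  q6 
 * q5   q3  q4 
 * q6   q5  q6 
(> = start, * = accepting)

start=q0; accept=q5,q6; q0-0->q1; q0-1->q2; q1-0->q3; q1-1->q4; q2-0->q5; q2-1->q6; q3-0->q3; q3-1->q4; q4-0->q5; q4-1->q6; q5-0->q3; q5-1->q4; q6-0->q5; q6-1->q6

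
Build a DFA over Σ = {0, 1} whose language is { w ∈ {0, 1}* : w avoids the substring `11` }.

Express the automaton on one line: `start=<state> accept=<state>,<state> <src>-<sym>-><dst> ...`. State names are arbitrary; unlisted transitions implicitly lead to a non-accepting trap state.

start=q0 accept=q0,q1 q0-0->q0 q0-1->q1 q1-0->q0 q1-1->q2 q2-0->q2 q2-1->q2

This is the complement of 'contains `11`'. Use the same substring-matching states — q0 through q2 holding how much of `11` has just been matched — but flip the accepting set: everything except the trap q2 accepts.
A 3-state machine:
        0   1  
>* q0   q0  q1 
 * q1   q0  q2 
   q2   q2  q2 
(> = start, * = accepting)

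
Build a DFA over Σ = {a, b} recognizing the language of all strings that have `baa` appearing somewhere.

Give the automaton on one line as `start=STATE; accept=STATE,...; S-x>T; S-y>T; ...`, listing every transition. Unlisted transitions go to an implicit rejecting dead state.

States S0..S2 record the length of the longest prefix of `baa` that matches the current input suffix. Reaching S3 means `baa` has been seen, and we stay there forever. Accept from S3.
With 4 states:
        a   b  
>  S0   S0  S1 
   S1   S2  S1 
   S2   S3  S1 
 * S3   S3  S3 
(> = start, * = accepting)

start=S0; accept=S3; S0-a>S0; S0-b>S1; S1-a>S2; S1-b>S1; S2-a>S3; S2-b>S1; S3-a>S3; S3-b>S3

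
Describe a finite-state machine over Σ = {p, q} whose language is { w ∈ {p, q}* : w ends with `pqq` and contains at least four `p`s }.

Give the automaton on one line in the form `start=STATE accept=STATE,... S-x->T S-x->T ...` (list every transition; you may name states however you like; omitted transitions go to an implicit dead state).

Run two small machines in parallel and take their product. One (4 states) tracks how much of the suffix `pqq` has currently been matched; the other (6 states) tracks the count of `p`s, saturating at 5. Each combined state is a pair, one component from each; accept when both components accept. Equivalent product states are then merged.
        p   q  
>  S0   S1  S0 
   S1   S2  S1 
   S2   S3  S2 
   S3   S4  S3 
   S4   S4  S5 
   S5   S4  S6 
 * S6   S4  S3 
(> = start, * = accepting)

start=S0 accept=S6 S0-p->S1 S0-q->S0 S1-p->S2 S1-q->S1 S2-p->S3 S2-q->S2 S3-p->S4 S3-q->S3 S4-p->S4 S4-q->S5 S5-p->S4 S5-q->S6 S6-p->S4 S6-q->S3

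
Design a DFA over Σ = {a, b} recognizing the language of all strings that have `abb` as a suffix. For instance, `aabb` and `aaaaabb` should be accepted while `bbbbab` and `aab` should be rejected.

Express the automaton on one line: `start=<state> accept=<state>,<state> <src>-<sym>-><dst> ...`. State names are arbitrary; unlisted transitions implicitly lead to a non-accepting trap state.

start=q0 accept=q3 q0-a->q1 q0-b->q0 q1-a->q1 q1-b->q2 q2-a->q1 q2-b->q3 q3-a->q1 q3-b->q0

Let each state record the length of the longest suffix of the input read so far that is also a prefix of `abb`. q1 means the last symbol is `a`; q2 means the last 2 symbols are `ab`; q3 means the last 3 symbols are `abb`. Accept only at q3, where the string currently ends in `abb`.
4 states suffice.
        a   b  
>  q0   q1  q0 
   q1   q1  q2 
   q2   q1  q3 
 * q3   q1  q0 
(> = start, * = accepting)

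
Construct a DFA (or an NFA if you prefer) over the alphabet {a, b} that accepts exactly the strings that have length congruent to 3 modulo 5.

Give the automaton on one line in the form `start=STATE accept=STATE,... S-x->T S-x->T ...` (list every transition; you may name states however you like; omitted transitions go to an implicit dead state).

Only the length mod 5 matters, so use a 5-cycle: from any state, every input symbol moves to the next state, wrapping q4 back to q0. Mark q3 accepting.
        a   b  
>  q0   q1  q1 
   q1   q2  q2 
   q2   q3  q3 
 * q3   q4  q4 
   q4   q0  q0 
(> = start, * = accepting)

start=q0 accept=q3 q0-a->q1 q0-b->q1 q1-a->q2 q1-b->q2 q2-a->q3 q2-b->q3 q3-a->q4 q3-b->q4 q4-a->q0 q4-b->q0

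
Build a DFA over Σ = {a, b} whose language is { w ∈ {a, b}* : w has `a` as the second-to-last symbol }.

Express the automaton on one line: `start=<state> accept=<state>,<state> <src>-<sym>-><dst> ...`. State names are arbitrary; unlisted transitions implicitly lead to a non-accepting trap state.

start=s0 accept=s3,s4 s0-a->s1 s0-b->s2 s1-a->s3 s1-b->s4 s2-a->s5 s2-b->s6 s3-a->s3 s3-b->s4 s4-a->s5 s4-b->s6 s5-a->s3 s5-b->s4 s6-a->s5 s6-b->s6

A DFA must remember the last 2 symbols (since which symbol is second-to-last isn't known until the input ends). Use one state per possible window of the last ≤2 symbols; accept from those whose window starts with `a`.
7 states suffice.
        a   b  
>  s0   s1  s2 
   s1   s3  s4 
   s2   s5  s6 
 * s3   s3  s4 
 * s4   s5  s6 
   s5   s3  s4 
   s6   s5  s6 
(> = start, * = accepting)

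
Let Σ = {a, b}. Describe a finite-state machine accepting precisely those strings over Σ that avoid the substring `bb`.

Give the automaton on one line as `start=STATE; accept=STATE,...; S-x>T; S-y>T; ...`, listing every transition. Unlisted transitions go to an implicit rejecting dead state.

start=s0; accept=s0,s1; s0-a>s0; s0-b>s1; s1-a>s0; s1-b>s2; s2-a>s2; s2-b>s2

Track partial matches of the forbidden pattern `bb`. State s2 is a dead state reached once `bb` has occurred; every other state accepts. s0 means no part of `bb` is currently matched.
A 3-state machine:
        a   b  
>* s0   s0  s1 
 * s1   s0  s2 
   s2   s2  s2 
(> = start, * = accepting)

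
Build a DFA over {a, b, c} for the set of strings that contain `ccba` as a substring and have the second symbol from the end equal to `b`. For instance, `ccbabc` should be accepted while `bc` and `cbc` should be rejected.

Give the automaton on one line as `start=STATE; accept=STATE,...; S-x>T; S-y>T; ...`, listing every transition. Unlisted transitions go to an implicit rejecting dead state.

start=s0; accept=s14,s18,s19; s0-a>s1; s0-b>s2; s0-c>s3; s1-a>s4; s1-b>s5; s1-c>s6; s2-a>s7; s2-b>s8; s2-c>s9; s3-a>s10; s3-b>s11; s3-c>s12; s4-a>s4; s4-b>s5; s4-c>s6; s5-a>s7; s5-b>s8; s5-c>s9; s6-a>s10; s6-b>s11; s6-c>s12; s7-a>s4; s7-b>s5; s7-c>s6; s8-a>s7; s8-b>s8; s8-c>s9; s9-a>s10; s9-b>s11; s9-c>s12; s10-a>s4; s10-b>s5; s10-c>s6; s11-a>s7; s11-b>s8; s11-c>s9; s12-a>s10; s12-b>s13; s12-c>s12; s13-a>s14; s13-b>s8; s13-c>s9; s14-a>s15; s14-b>s16; s14-c>s17; s15-a>s15; s15-b>s16; s15-c>s17; s16-a>s14; s16-b>s18; s16-c>s19; s17-a>s20; s17-b>s21; s17-c>s22; s18-a>s14; s18-b>s18; s18-c>s19; s19-a>s20; s19-b>s21; s19-c>s22; s20-a>s15; s20-b>s16; s20-c>s17; s21-a>s14; s21-b>s18; s21-c>s19; s22-a>s20; s22-b>s21; s22-c>s22

Run two small machines in parallel and take their product. One (5 states) tracks whether and how much of `ccba` has been seen; the other (13 states) tracks the last 2 symbols read. Each combined state is a pair, one component from each; accept when both components accept.
With 23 states:
          a    b    c  
>  s0     s1   s2   s3 
   s1     s4   s5   s6 
   s2     s7   s8   s9 
   s3    s10  s11  s12 
   s4     s4   s5   s6 
   s5     s7   s8   s9 
   s6    s10  s11  s12 
   s7     s4   s5   s6 
   s8     s7   s8   s9 
   s9    s10  s11  s12 
   s10    s4   s5   s6 
   s11    s7   s8   s9 
   s12   s10  s13  s12 
   s13   s14   s8   s9 
 * s14   s15  s16  s17 
   s15   s15  s16  s17 
   s16   s14  s18  s19 
   s17   s20  s21  s22 
 * s18   s14  s18  s19 
 * s19   s20  s21  s22 
   s20   s15  s16  s17 
   s21   s14  s18  s19 
   s22   s20  s21  s22 
(> = start, * = accepting)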